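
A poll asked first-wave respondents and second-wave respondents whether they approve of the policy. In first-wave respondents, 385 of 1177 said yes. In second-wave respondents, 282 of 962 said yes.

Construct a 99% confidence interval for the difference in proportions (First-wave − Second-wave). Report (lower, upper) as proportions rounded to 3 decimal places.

First, p̂₁ = 385/1177 = 0.3271; p̂₂ = 282/962 = 0.2931.
The two standard errors are √(0.3271×0.6729/1177) = 0.01367 and √(0.2931×0.7069/962) = 0.01468.
Because the samples are independent, SE_diff = √(0.01367² + 0.01468²) = 0.02006.
Using z* = 2.576 for 99%, ME = 2.576 × 0.02006 = 0.05167.
p̂₁ − p̂₂ = 0.0340; interval 0.0340 ± 0.05167 gives (-0.018, 0.086).

(-0.018, 0.086)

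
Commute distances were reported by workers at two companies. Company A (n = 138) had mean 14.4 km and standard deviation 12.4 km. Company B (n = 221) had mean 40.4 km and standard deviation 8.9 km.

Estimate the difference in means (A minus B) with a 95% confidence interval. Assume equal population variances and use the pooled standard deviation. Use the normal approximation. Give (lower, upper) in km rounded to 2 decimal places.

Pooled variance s_p² = [137·12.4² + 220·8.9²] / (138+221−2) = 107.8188, so s_p = 10.3836.
SE_diff = s_p·√(1/n₁ + 1/n₂) = 10.3836·√(1/138 + 1/221) = 1.1266.
z* = 1.960; margin = 1.960 × 1.1266 = 2.2081.
Difference = 14.4 − 40.4 = -26.0000.
-26.0000 ± 2.2081 → (-28.21, -23.79).

(-28.21, -23.79)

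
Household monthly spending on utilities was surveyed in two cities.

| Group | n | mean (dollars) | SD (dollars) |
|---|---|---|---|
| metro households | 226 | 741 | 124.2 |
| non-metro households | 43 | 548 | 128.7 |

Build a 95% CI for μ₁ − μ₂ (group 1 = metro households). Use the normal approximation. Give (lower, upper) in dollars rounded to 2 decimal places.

SE₁ = s₁/√n₁ = 124.2/√226 = 8.2617; SE₂ = 128.7/√43 = 19.6266.
Independent samples, unequal variances: SE_diff = √(SE₁² + SE₂²) = √(68.25568689 + 385.20342756) = 21.2946.
z* = 1.960, so margin of error = 1.960 × 21.2946 = 41.7374.
Difference in means = 741 − 548 = 193.0000.
193.0000 ± 41.7374 → (151.26, 234.74).

(151.26, 234.74)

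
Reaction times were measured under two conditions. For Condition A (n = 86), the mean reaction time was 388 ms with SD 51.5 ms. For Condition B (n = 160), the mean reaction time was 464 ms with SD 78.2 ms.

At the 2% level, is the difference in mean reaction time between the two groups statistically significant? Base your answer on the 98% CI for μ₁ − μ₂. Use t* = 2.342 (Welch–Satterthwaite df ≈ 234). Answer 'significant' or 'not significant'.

significant

SE₁ = s₁/√n₁ = 51.5/√86 = 5.5534; SE₂ = 78.2/√160 = 6.1823.
Independent samples, unequal variances: SE_diff = √(SE₁² + SE₂²) = √(30.84025156 + 38.22083329) = 8.3103.
t* = 2.342, so margin of error = 2.342 × 8.3103 = 19.4627.
Difference in means = 388 − 464 = -76.0000.
-76.0000 ± 19.4627 → (-95.4627, -56.5373).
The interval (-95.4627, -56.5373) does not contain 0, so the difference is significant.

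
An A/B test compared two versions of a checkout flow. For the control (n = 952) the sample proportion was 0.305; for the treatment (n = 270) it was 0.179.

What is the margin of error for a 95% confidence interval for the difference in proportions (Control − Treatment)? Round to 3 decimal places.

0.054

The two standard errors are √(0.3050×0.6950/952) = 0.01492 and √(0.1790×0.8210/270) = 0.02333.
Because the samples are independent, SE_diff = √(0.01492² + 0.02333²) = 0.02769.
Using z* = 1.960 for 95%, ME = 1.960 × 0.02769 = 0.05427.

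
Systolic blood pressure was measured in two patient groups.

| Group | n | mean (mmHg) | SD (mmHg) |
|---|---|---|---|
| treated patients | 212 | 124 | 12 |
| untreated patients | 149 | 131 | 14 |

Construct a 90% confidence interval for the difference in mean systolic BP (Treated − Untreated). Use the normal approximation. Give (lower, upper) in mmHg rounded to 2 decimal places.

SE₁ = s₁/√n₁ = 12/√212 = 0.8242; SE₂ = 14/√149 = 1.1469.
Independent samples, unequal variances: SE_diff = √(SE₁² + SE₂²) = √(0.67930564 + 1.31537961) = 1.4123.
z* = 1.645, so margin of error = 1.645 × 1.4123 = 2.3232.
Difference in means = 124 − 131 = -7.0000.
-7.0000 ± 2.3232 → (-9.32, -4.68).

(-9.32, -4.68)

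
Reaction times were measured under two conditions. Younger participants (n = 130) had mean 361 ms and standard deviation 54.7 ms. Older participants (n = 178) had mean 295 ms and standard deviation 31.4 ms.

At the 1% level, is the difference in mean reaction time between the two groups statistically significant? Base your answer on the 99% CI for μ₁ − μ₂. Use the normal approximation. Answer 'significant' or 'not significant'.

SE₁ = s₁/√n₁ = 54.7/√130 = 4.7975; SE₂ = 31.4/√178 = 2.3535.
Independent samples, unequal variances: SE_diff = √(SE₁² + SE₂²) = √(23.01600625 + 5.53896225) = 5.3437.
z* = 2.576, so margin of error = 2.576 × 5.3437 = 13.7654.
Difference in means = 361 − 295 = 66.0000.
66.0000 ± 13.7654 → (52.2346, 79.7654).
The interval (52.2346, 79.7654) does not contain 0, so the difference is significant.

significant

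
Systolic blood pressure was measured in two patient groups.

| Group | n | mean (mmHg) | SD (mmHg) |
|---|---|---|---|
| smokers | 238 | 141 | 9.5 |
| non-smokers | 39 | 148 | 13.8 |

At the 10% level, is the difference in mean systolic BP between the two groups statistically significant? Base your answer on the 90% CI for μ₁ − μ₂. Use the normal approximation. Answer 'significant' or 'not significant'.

significant

Standard errors of each mean: 9.5/√238 = 0.6158 and 13.8/√39 = 2.2098.
SE(x̄₁ − x̄₂) = √(0.6158² + 2.2098²) = 2.2940 for independent samples with unequal variances.
With z* = 1.645, the margin is 1.645 × 2.2940 = 3.7736.
x̄₁ − x̄₂ = 141 − 148 = -7.0000; the interval is -7.0000 ± 3.7736 = (-10.7736, -3.2264).
The interval (-10.7736, -3.2264) does not contain 0, so the difference is significant.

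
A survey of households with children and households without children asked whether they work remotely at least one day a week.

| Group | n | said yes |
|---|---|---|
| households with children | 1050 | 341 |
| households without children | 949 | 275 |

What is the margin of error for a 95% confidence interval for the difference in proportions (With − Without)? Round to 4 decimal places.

First, p̂₁ = 341/1050 = 0.3248; p̂₂ = 275/949 = 0.2898.
The two standard errors are √(0.3248×0.6752/1050) = 0.01445 and √(0.2898×0.7102/949) = 0.01473.
Because the samples are independent, SE_diff = √(0.01445² + 0.01473²) = 0.02063.
Using z* = 1.960 for 95%, ME = 1.960 × 0.02063 = 0.04043.

0.0404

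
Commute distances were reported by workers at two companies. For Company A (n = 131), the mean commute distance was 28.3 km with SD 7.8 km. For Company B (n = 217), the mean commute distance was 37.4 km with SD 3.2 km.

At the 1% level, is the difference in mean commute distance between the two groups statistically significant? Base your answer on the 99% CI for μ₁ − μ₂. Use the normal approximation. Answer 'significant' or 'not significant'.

SE₁ = s₁/√n₁ = 7.8/√131 = 0.6815; SE₂ = 3.2/√217 = 0.2172.
Independent samples, unequal variances: SE_diff = √(SE₁² + SE₂²) = √(0.46444225 + 0.04717584) = 0.7153.
z* = 2.576, so margin of error = 2.576 × 0.7153 = 1.8426.
Difference in means = 28.3 − 37.4 = -9.1000.
-9.1000 ± 1.8426 → (-10.9426, -7.2574).
The interval (-10.9426, -7.2574) does not contain 0, so the difference is significant.

significant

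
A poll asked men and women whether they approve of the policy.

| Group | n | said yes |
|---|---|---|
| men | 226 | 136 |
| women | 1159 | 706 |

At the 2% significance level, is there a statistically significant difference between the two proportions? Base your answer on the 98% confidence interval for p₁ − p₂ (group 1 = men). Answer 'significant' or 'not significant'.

p̂₁ = 136/226 = 0.6018 and p̂₂ = 706/1159 = 0.6091.
SE₁ = √(p̂₁(1−p̂₁)/n₁) = √(0.6018·0.3982/226) = 0.03256; SE₂ = √(0.6091·0.3909/1159) = 0.01433.
Independent samples: SE of the difference = √(SE₁² + SE₂²) = √(0.0010601536 + 0.0002053489) = 0.03557.
z* for 98% confidence is 2.326, so the margin of error is 2.326 × 0.03557 = 0.08274.
Point estimate p̂₁ − p̂₂ = 0.6018 − 0.6091 = -0.0073.
-0.0073 ± 0.08274 → (-0.09004, 0.07544).
The interval (-0.09004, 0.07544) contains 0, so the difference is not significant.

not significant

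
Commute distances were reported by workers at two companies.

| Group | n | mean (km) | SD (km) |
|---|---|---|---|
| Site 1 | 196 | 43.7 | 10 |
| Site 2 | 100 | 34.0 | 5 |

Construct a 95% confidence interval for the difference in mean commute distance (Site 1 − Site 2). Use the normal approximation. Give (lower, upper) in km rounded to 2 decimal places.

(7.99, 11.41)

Per-group SEs: s₁/√n₁ = 10/√196 = 0.7143, s₂/√n₂ = 5/√100 = 0.5000.
Unpooled SE of the difference: √(0.51022449 + 0.25) = 0.8719.
Margin of error = z* · SE = 1.960 × 0.8719 = 1.7089.
x̄₁ − x̄₂ = 43.7 − 34.0 = 9.7000.
CI: 9.7000 ± 1.7089 = (7.99, 11.41).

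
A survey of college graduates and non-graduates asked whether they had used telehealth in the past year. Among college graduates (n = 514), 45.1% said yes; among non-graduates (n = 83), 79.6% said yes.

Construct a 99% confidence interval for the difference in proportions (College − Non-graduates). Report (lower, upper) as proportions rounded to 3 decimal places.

(-0.472, -0.218)

SE₁ = √(p̂₁(1−p̂₁)/n₁) = √(0.4510·0.5490/514) = 0.02195; SE₂ = √(0.7960·0.2040/83) = 0.04423.
Independent samples: SE of the difference = √(SE₁² + SE₂²) = √(0.0004818025 + 0.0019562929) = 0.04938.
z* for 99% confidence is 2.576, so the margin of error is 2.576 × 0.04938 = 0.12720.
Point estimate p̂₁ − p̂₂ = 0.4510 − 0.7960 = -0.3450.
-0.3450 ± 0.12720 → (-0.472, -0.218).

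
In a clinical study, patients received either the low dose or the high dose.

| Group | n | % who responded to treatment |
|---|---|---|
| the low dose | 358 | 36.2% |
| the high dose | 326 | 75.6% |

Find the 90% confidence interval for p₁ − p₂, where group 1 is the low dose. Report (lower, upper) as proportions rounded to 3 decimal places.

The two standard errors are √(0.3620×0.6380/358) = 0.02540 and √(0.7560×0.2440/326) = 0.02379.
Because the samples are independent, SE_diff = √(0.02540² + 0.02379²) = 0.03480.
Using z* = 1.645 for 90%, ME = 1.645 × 0.03480 = 0.05725.
p̂₁ − p̂₂ = -0.3940; interval -0.3940 ± 0.05725 gives (-0.451, -0.337).

(-0.451, -0.337)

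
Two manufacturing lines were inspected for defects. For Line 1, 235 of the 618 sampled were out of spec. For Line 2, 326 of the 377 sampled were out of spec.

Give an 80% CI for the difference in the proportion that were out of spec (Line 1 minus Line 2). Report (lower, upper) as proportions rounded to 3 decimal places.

(-0.518, -0.451)

Sample proportions: 235/618 = 0.3803, 326/377 = 0.8647.
Each SE is √(p̂(1−p̂)/n): √(0.3803·0.6197/618) = 0.01953 and √(0.8647·0.1353/377) = 0.01762.
SE(p̂₁ − p̂₂) = √(SE₁² + SE₂²) = √(0.0003814209 + 0.0003104644) = 0.02630, since the two samples are independent.
At 80% confidence z* = 1.282; margin = 1.282 × 0.02630 = 0.03372.
The difference is 0.3803 − 0.8647 = -0.4844, so the interval is -0.4844 ± 0.03372 = (-0.518, -0.451).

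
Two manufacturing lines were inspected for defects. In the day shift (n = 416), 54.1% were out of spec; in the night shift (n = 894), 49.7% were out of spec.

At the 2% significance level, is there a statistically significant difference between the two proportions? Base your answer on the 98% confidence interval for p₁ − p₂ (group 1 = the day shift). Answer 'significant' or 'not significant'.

SE₁ = √(p̂₁(1−p̂₁)/n₁) = √(0.5410·0.4590/416) = 0.02443; SE₂ = √(0.4970·0.5030/894) = 0.01672.
Independent samples: SE of the difference = √(SE₁² + SE₂²) = √(0.0005968249 + 0.0002795584) = 0.02960.
z* for 98% confidence is 2.326, so the margin of error is 2.326 × 0.02960 = 0.06885.
Point estimate p̂₁ − p̂₂ = 0.5410 − 0.4970 = 0.0440.
0.0440 ± 0.06885 → (-0.02485, 0.11285).
The interval (-0.02485, 0.11285) contains 0, so the difference is not significant.

not significant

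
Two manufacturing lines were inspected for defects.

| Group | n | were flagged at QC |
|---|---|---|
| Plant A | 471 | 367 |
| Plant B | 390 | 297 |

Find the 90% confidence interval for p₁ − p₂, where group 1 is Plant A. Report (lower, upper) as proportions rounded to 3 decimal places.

First, p̂₁ = 367/471 = 0.7792; p̂₂ = 297/390 = 0.7615.
The two standard errors are √(0.7792×0.2208/471) = 0.01911 and √(0.7615×0.2385/390) = 0.02158.
Because the samples are independent, SE_diff = √(0.01911² + 0.02158²) = 0.02883.
Using z* = 1.645 for 90%, ME = 1.645 × 0.02883 = 0.04743.
p̂₁ − p̂₂ = 0.0177; interval 0.0177 ± 0.04743 gives (-0.030, 0.065).

(-0.030, 0.065)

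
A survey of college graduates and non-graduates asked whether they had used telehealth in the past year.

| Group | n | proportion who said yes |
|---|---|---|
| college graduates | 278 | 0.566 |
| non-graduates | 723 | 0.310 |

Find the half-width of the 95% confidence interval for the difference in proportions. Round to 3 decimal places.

SE₁ = √(p̂₁(1−p̂₁)/n₁) = √(0.5660·0.4340/278) = 0.02973; SE₂ = √(0.3100·0.6900/723) = 0.01720.
Independent samples: SE of the difference = √(SE₁² + SE₂²) = √(0.0008838729 + 0.00029584) = 0.03435.
z* for 95% confidence is 1.960, so the margin of error is 1.960 × 0.03435 = 0.06733.

0.067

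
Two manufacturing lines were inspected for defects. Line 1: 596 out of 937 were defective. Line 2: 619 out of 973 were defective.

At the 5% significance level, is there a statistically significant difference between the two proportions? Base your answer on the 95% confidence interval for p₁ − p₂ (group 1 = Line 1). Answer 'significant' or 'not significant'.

not significant

p̂₁ = 596/937 = 0.6361 and p̂₂ = 619/973 = 0.6362.
SE₁ = √(p̂₁(1−p̂₁)/n₁) = √(0.6361·0.3639/937) = 0.01572; SE₂ = √(0.6362·0.3638/973) = 0.01542.
Independent samples: SE of the difference = √(SE₁² + SE₂²) = √(0.0002471184 + 0.0002377764) = 0.02202.
z* for 95% confidence is 1.960, so the margin of error is 1.960 × 0.02202 = 0.04316.
Point estimate p̂₁ − p̂₂ = 0.6361 − 0.6362 = -0.0001.
-0.0001 ± 0.04316 → (-0.04326, 0.04306).
The interval (-0.04326, 0.04306) contains 0, so the difference is not significant.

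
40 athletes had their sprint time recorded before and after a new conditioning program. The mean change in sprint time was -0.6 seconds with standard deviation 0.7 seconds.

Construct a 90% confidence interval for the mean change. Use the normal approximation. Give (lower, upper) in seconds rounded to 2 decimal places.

This is a matched-pairs design, so SE = s_d/√n = 0.7/√40 = 0.1107.
Margin = 1.645 × 0.1107 = 0.1821; the interval is -0.6 ± 0.1821 = (-0.78, -0.42).

(-0.78, -0.42)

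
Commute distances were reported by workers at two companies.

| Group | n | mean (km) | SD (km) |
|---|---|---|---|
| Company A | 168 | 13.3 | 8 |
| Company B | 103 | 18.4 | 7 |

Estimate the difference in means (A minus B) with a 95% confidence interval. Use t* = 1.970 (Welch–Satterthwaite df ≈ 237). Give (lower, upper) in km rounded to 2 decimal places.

(-6.92, -3.28)

SE₁ = s₁/√n₁ = 8/√168 = 0.6172; SE₂ = 7/√103 = 0.6897.
Independent samples, unequal variances: SE_diff = √(SE₁² + SE₂²) = √(0.38093584 + 0.47568609) = 0.9255.
t* = 1.970, so margin of error = 1.970 × 0.9255 = 1.8232.
Difference in means = 13.3 − 18.4 = -5.1000.
-5.1000 ± 1.8232 → (-6.92, -3.28).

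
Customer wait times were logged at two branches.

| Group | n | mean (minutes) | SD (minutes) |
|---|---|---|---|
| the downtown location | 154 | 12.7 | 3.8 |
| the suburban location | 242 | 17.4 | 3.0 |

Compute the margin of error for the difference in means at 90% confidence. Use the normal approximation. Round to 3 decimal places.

0.595

Per-group SEs: s₁/√n₁ = 3.8/√154 = 0.3062, s₂/√n₂ = 3.0/√242 = 0.1928.
Unpooled SE of the difference: √(0.09375844 + 0.03717184) = 0.3618.
Margin of error = z* · SE = 1.645 × 0.3618 = 0.5952.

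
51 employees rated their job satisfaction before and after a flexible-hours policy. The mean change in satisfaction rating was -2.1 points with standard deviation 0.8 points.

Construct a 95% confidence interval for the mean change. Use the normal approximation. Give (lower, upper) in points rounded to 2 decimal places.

Paired design: SE = s_d/√n = 0.8/√51 = 0.1120.
z* = 1.960; margin of error = 1.960 × 0.1120 = 0.2195.
-2.1 ± 0.2195 → (-2.32, -1.88).

(-2.32, -1.88)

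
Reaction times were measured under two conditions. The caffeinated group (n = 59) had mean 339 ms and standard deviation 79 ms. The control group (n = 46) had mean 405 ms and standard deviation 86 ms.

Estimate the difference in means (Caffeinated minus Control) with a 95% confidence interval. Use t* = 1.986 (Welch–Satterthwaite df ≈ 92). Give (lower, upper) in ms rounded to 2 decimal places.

(-98.42, -33.58)

SE₁ = s₁/√n₁ = 79/√59 = 10.2849; SE₂ = 86/√46 = 12.6800.
Independent samples, unequal variances: SE_diff = √(SE₁² + SE₂²) = √(105.77916801 + 160.7824) = 16.3267.
t* = 1.986, so margin of error = 1.986 × 16.3267 = 32.4248.
Difference in means = 339 − 405 = -66.0000.
-66.0000 ± 32.4248 → (-98.42, -33.58).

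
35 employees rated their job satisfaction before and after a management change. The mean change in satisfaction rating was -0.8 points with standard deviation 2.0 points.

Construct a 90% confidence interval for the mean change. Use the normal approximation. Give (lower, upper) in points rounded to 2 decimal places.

(-1.36, -0.24)

Paired design: SE = s_d/√n = 2.0/√35 = 0.3381.
z* = 1.645; margin of error = 1.645 × 0.3381 = 0.5562.
-0.8 ± 0.5562 → (-1.36, -0.24).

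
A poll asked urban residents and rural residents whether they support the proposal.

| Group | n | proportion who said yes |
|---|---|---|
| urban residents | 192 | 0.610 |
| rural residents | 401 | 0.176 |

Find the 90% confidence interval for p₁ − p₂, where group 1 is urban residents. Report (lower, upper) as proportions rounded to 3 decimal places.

(0.368, 0.500)

Each SE is √(p̂(1−p̂)/n): √(0.6100·0.3900/192) = 0.03520 and √(0.1760·0.8240/401) = 0.01902.
SE(p̂₁ − p̂₂) = √(SE₁² + SE₂²) = √(0.00123904 + 0.0003617604) = 0.04001, since the two samples are independent.
At 90% confidence z* = 1.645; margin = 1.645 × 0.04001 = 0.06582.
The difference is 0.6100 − 0.1760 = 0.4340, so the interval is 0.4340 ± 0.06582 = (0.368, 0.500).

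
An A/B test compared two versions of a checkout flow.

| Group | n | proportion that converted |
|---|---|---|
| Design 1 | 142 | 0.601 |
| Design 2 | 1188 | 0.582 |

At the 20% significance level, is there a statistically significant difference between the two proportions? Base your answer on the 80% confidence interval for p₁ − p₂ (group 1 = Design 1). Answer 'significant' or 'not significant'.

SE₁ = √(p̂₁(1−p̂₁)/n₁) = √(0.6010·0.3990/142) = 0.04109; SE₂ = √(0.5820·0.4180/1188) = 0.01431.
Independent samples: SE of the difference = √(SE₁² + SE₂²) = √(0.0016883881 + 0.0002047761) = 0.04351.
z* for 80% confidence is 1.282, so the margin of error is 1.282 × 0.04351 = 0.05578.
Point estimate p̂₁ − p̂₂ = 0.6010 − 0.5820 = 0.0190.
0.0190 ± 0.05578 → (-0.03678, 0.07478).
The interval (-0.03678, 0.07478) contains 0, so the difference is not significant.

not significant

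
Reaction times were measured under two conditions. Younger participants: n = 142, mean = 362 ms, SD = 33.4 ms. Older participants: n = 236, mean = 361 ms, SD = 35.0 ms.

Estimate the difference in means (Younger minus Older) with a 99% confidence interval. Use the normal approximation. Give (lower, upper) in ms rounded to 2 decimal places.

(-8.30, 10.30)

SE₁ = s₁/√n₁ = 33.4/√142 = 2.8029; SE₂ = 35.0/√236 = 2.2783.
Independent samples, unequal variances: SE_diff = √(SE₁² + SE₂²) = √(7.85624841 + 5.19065089) = 3.6120.
z* = 2.576, so margin of error = 2.576 × 3.6120 = 9.3045.
Difference in means = 362 − 361 = 1.0000.
1.0000 ± 9.3045 → (-8.30, 10.30).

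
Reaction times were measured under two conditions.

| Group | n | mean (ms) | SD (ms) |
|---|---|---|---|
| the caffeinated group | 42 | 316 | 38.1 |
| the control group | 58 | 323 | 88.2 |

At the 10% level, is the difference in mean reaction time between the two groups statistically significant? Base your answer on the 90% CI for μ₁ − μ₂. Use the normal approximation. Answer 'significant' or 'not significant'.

not significant

SE₁ = s₁/√n₁ = 38.1/√42 = 5.8790; SE₂ = 88.2/√58 = 11.5812.
Independent samples, unequal variances: SE_diff = √(SE₁² + SE₂²) = √(34.562641 + 134.12419344) = 12.9879.
z* = 1.645, so margin of error = 1.645 × 12.9879 = 21.3651.
Difference in means = 316 − 323 = -7.0000.
-7.0000 ± 21.3651 → (-28.3651, 14.3651).
The interval (-28.3651, 14.3651) contains 0, so the difference is not significant.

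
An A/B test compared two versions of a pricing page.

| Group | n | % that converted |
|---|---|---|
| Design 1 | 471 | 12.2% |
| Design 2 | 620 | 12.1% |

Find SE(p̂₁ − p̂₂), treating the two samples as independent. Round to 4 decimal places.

The two standard errors are √(0.1220×0.8780/471) = 0.01508 and √(0.1210×0.8790/620) = 0.01310.
Because the samples are independent, SE_diff = √(0.01508² + 0.01310²) = 0.01998.

0.0200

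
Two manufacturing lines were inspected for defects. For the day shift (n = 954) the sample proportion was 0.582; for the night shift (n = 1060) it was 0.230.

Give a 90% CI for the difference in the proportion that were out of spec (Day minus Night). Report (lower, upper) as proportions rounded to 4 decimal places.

(0.3182, 0.3858)

The two standard errors are √(0.5820×0.4180/954) = 0.01597 and √(0.2300×0.7700/1060) = 0.01293.
Because the samples are independent, SE_diff = √(0.01597² + 0.01293²) = 0.02055.
Using z* = 1.645 for 90%, ME = 1.645 × 0.02055 = 0.03380.
p̂₁ − p̂₂ = 0.3520; interval 0.3520 ± 0.03380 gives (0.3182, 0.3858).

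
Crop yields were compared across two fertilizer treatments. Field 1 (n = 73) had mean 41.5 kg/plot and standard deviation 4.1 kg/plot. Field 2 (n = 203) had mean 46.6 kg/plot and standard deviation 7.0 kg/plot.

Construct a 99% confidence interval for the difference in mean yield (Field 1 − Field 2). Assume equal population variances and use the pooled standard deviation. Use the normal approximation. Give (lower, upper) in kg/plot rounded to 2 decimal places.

(-7.34, -2.86)

s_p = √[((n₁−1)s₁² + (n₂−1)s₂²)/(n₁+n₂−2)] = √[(72·4.1² + 202·7.0²)/274] = 6.3672.
SE = 6.3672·√(1/73 + 1/203) = 0.8689.
With z* = 2.576, margin = 2.576 × 0.8689 = 2.2383.
x̄₁ − x̄₂ = 41.5 − 46.6 = -5.1000; interval -5.1000 ± 2.2383 = (-7.34, -2.86).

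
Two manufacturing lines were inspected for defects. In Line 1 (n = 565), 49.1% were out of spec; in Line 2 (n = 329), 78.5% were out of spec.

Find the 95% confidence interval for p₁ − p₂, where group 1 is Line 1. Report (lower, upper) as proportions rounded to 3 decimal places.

(-0.355, -0.233)

SE₁ = √(p̂₁(1−p̂₁)/n₁) = √(0.4910·0.5090/565) = 0.02103; SE₂ = √(0.7850·0.2150/329) = 0.02265.
Independent samples: SE of the difference = √(SE₁² + SE₂²) = √(0.0004422609 + 0.0005130225) = 0.03091.
z* for 95% confidence is 1.960, so the margin of error is 1.960 × 0.03091 = 0.06058.
Point estimate p̂₁ − p̂₂ = 0.4910 − 0.7850 = -0.2940.
-0.2940 ± 0.06058 → (-0.355, -0.233).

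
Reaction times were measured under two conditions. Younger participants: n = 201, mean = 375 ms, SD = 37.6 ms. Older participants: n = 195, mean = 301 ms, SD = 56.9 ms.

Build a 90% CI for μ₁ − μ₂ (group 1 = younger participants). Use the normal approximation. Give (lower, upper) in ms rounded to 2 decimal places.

Per-group SEs: s₁/√n₁ = 37.6/√201 = 2.6521, s₂/√n₂ = 56.9/√195 = 4.0747.
Unpooled SE of the difference: √(7.03363441 + 16.60318009) = 4.8618.
Margin of error = z* · SE = 1.645 × 4.8618 = 7.9977.
x̄₁ − x̄₂ = 375 − 301 = 74.0000.
CI: 74.0000 ± 7.9977 = (66.00, 82.00).

(66.00, 82.00)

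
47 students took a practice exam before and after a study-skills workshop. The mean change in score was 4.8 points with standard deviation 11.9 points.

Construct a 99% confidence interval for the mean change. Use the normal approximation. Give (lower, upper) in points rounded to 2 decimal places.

(0.33, 9.27)

Paired design: SE = s_d/√n = 11.9/√47 = 1.7358.
z* = 2.576; margin of error = 2.576 × 1.7358 = 4.4714.
4.8 ± 4.4714 → (0.33, 9.27).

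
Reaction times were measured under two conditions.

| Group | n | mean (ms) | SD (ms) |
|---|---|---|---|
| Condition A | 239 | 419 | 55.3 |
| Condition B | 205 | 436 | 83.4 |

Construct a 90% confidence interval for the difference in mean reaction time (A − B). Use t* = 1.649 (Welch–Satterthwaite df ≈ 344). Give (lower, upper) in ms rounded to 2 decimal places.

(-28.27, -5.73)

Per-group SEs: s₁/√n₁ = 55.3/√239 = 3.5771, s₂/√n₂ = 83.4/√205 = 5.8249.
Unpooled SE of the difference: √(12.79564441 + 33.92946001) = 6.8356.
Margin of error = t* · SE = 1.649 × 6.8356 = 11.2719.
x̄₁ − x̄₂ = 419 − 436 = -17.0000.
CI: -17.0000 ± 11.2719 = (-28.27, -5.73).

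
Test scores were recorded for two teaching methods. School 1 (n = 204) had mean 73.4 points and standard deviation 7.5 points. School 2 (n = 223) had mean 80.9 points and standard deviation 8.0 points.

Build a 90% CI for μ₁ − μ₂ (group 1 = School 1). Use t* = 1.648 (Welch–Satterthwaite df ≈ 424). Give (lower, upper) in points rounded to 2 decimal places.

(-8.74, -6.26)

SE₁ = s₁/√n₁ = 7.5/√204 = 0.5251; SE₂ = 8.0/√223 = 0.5357.
Independent samples, unequal variances: SE_diff = √(SE₁² + SE₂²) = √(0.27573001 + 0.28697449) = 0.7501.
t* = 1.648, so margin of error = 1.648 × 0.7501 = 1.2362.
Difference in means = 73.4 − 80.9 = -7.5000.
-7.5000 ± 1.2362 → (-8.74, -6.26).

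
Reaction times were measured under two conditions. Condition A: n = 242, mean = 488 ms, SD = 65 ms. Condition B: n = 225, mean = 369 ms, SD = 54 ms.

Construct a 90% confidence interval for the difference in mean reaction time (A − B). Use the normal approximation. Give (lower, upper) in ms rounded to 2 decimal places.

(109.93, 128.07)

Standard errors of each mean: 65/√242 = 4.1784 and 54/√225 = 3.6000.
SE(x̄₁ − x̄₂) = √(4.1784² + 3.6000²) = 5.5153 for independent samples with unequal variances.
With z* = 1.645, the margin is 1.645 × 5.5153 = 9.0727.
x̄₁ − x̄₂ = 488 − 369 = 119.0000; the interval is 119.0000 ± 9.0727 = (109.93, 128.07).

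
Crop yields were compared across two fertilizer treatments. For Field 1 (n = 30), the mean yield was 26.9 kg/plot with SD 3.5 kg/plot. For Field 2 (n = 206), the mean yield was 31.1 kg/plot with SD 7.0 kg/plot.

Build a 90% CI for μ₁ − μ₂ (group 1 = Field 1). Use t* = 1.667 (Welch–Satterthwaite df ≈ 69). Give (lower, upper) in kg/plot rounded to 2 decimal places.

Per-group SEs: s₁/√n₁ = 3.5/√30 = 0.6390, s₂/√n₂ = 7.0/√206 = 0.4877.
Unpooled SE of the difference: √(0.408321 + 0.23785129) = 0.8038.
Margin of error = t* · SE = 1.667 × 0.8038 = 1.3399.
x̄₁ − x̄₂ = 26.9 − 31.1 = -4.2000.
CI: -4.2000 ± 1.3399 = (-5.54, -2.86).

(-5.54, -2.86)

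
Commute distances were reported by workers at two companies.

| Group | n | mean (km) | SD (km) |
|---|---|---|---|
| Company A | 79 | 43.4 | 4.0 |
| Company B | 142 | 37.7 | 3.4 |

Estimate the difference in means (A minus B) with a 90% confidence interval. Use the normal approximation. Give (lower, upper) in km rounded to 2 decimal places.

Per-group SEs: s₁/√n₁ = 4.0/√79 = 0.4500, s₂/√n₂ = 3.4/√142 = 0.2853.
Unpooled SE of the difference: √(0.2025 + 0.08139609) = 0.5328.
Margin of error = z* · SE = 1.645 × 0.5328 = 0.8765.
x̄₁ − x̄₂ = 43.4 − 37.7 = 5.7000.
CI: 5.7000 ± 0.8765 = (4.82, 6.58).

(4.82, 6.58)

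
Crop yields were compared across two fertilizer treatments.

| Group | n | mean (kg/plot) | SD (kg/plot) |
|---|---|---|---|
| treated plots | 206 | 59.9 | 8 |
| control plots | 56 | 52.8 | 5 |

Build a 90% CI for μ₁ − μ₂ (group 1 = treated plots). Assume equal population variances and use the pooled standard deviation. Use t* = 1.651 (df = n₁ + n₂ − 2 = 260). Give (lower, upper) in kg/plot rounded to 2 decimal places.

(5.24, 8.96)

Pooled variance s_p² = [205·8² + 55·5²] / (206+56−2) = 55.7500, so s_p = 7.4666.
SE_diff = s_p·√(1/n₁ + 1/n₂) = 7.4666·√(1/206 + 1/56) = 1.1252.
t* = 1.651; margin = 1.651 × 1.1252 = 1.8577.
Difference = 59.9 − 52.8 = 7.1000.
7.1000 ± 1.8577 → (5.24, 8.96).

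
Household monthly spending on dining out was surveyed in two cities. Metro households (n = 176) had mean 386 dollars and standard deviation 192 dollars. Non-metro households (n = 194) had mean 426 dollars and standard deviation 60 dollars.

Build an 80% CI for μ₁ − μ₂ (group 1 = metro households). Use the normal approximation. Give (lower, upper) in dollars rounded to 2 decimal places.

(-59.36, -20.64)

Per-group SEs: s₁/√n₁ = 192/√176 = 14.4725, s₂/√n₂ = 60/√194 = 4.3077.
Unpooled SE of the difference: √(209.45325625 + 18.55627929) = 15.1000.
Margin of error = z* · SE = 1.282 × 15.1000 = 19.3582.
x̄₁ − x̄₂ = 386 − 426 = -40.0000.
CI: -40.0000 ± 19.3582 = (-59.36, -20.64).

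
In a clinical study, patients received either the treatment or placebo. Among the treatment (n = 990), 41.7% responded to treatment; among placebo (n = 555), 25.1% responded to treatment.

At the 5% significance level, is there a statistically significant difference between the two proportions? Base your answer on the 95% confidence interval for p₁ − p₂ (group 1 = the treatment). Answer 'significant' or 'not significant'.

significant

SE₁ = √(p̂₁(1−p̂₁)/n₁) = √(0.4170·0.5830/990) = 0.01567; SE₂ = √(0.2510·0.7490/555) = 0.01840.
Independent samples: SE of the difference = √(SE₁² + SE₂²) = √(0.0002455489 + 0.00033856) = 0.02417.
z* for 95% confidence is 1.960, so the margin of error is 1.960 × 0.02417 = 0.04737.
Point estimate p̂₁ − p̂₂ = 0.4170 − 0.2510 = 0.1660.
0.1660 ± 0.04737 → (0.11863, 0.21337).
The interval (0.11863, 0.21337) does not contain 0, so the difference is significant.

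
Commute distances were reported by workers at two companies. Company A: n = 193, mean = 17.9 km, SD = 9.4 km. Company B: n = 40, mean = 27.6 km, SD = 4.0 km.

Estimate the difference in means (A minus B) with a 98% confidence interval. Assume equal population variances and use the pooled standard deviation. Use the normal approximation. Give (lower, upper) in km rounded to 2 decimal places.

s_p = √[((n₁−1)s₁² + (n₂−1)s₂²)/(n₁+n₂−2)] = √[(192·9.4² + 39·4.0²)/231] = 8.7260.
SE = 8.7260·√(1/193 + 1/40) = 1.5159.
With z* = 2.326, margin = 2.326 × 1.5159 = 3.5260.
x̄₁ − x̄₂ = 17.9 − 27.6 = -9.7000; interval -9.7000 ± 3.5260 = (-13.23, -6.17).

(-13.23, -6.17)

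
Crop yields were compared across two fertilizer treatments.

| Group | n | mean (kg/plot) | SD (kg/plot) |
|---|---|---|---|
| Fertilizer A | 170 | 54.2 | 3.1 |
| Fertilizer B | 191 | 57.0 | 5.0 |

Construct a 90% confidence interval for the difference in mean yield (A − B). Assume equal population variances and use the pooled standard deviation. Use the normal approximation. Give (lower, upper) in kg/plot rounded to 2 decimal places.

Pooled variance s_p² = [169·3.1² + 190·5.0²] / (170+191−2) = 17.7551, so s_p = 4.2137.
SE_diff = s_p·√(1/n₁ + 1/n₂) = 4.2137·√(1/170 + 1/191) = 0.4443.
z* = 1.645; margin = 1.645 × 0.4443 = 0.7309.
Difference = 54.2 − 57.0 = -2.8000.
-2.8000 ± 0.7309 → (-3.53, -2.07).

(-3.53, -2.07)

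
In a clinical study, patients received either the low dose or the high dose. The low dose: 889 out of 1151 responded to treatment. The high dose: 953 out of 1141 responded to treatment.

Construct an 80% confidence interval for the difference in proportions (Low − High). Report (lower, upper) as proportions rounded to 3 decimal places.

(-0.084, -0.042)

Sample proportions: 889/1151 = 0.7724, 953/1141 = 0.8352.
Each SE is √(p̂(1−p̂)/n): √(0.7724·0.2276/1151) = 0.01236 and √(0.8352·0.1648/1141) = 0.01098.
SE(p̂₁ − p̂₂) = √(SE₁² + SE₂²) = √(0.0001527696 + 0.0001205604) = 0.01653, since the two samples are independent.
At 80% confidence z* = 1.282; margin = 1.282 × 0.01653 = 0.02119.
The difference is 0.7724 − 0.8352 = -0.0628, so the interval is -0.0628 ± 0.02119 = (-0.084, -0.042).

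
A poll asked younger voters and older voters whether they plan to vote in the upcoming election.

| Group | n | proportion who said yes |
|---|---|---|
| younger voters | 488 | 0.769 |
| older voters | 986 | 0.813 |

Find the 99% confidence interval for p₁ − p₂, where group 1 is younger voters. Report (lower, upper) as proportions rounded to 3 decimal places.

The two standard errors are √(0.7690×0.2310/488) = 0.01908 and √(0.8130×0.1870/986) = 0.01242.
Because the samples are independent, SE_diff = √(0.01908² + 0.01242²) = 0.02277.
Using z* = 2.576 for 99%, ME = 2.576 × 0.02277 = 0.05866.
p̂₁ − p̂₂ = -0.0440; interval -0.0440 ± 0.05866 gives (-0.103, 0.015).

(-0.103, 0.015)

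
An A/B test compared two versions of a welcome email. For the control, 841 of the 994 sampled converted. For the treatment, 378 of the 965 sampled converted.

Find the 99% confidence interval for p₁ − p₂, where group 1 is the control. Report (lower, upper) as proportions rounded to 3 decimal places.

p̂₁ = 841/994 = 0.8461 and p̂₂ = 378/965 = 0.3917.
SE₁ = √(p̂₁(1−p̂₁)/n₁) = √(0.8461·0.1539/994) = 0.01145; SE₂ = √(0.3917·0.6083/965) = 0.01571.
Independent samples: SE of the difference = √(SE₁² + SE₂²) = √(0.0001311025 + 0.0002468041) = 0.01944.
z* for 99% confidence is 2.576, so the margin of error is 2.576 × 0.01944 = 0.05008.
Point estimate p̂₁ − p̂₂ = 0.8461 − 0.3917 = 0.4544.
0.4544 ± 0.05008 → (0.404, 0.504).

(0.404, 0.504)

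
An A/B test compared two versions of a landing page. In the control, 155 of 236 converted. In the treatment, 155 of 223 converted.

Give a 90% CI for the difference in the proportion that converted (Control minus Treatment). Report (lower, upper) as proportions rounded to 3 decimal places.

Sample proportions: 155/236 = 0.6568, 155/223 = 0.6951.
Each SE is √(p̂(1−p̂)/n): √(0.6568·0.3432/236) = 0.03091 and √(0.6951·0.3049/223) = 0.03083.
SE(p̂₁ − p̂₂) = √(SE₁² + SE₂²) = √(0.0009554281 + 0.0009504889) = 0.04366, since the two samples are independent.
At 90% confidence z* = 1.645; margin = 1.645 × 0.04366 = 0.07182.
The difference is 0.6568 − 0.6951 = -0.0383, so the interval is -0.0383 ± 0.07182 = (-0.110, 0.034).

(-0.110, 0.034)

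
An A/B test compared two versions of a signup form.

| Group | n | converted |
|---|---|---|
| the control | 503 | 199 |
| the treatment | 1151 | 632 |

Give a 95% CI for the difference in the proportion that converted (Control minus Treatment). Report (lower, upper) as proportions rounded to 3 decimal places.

(-0.205, -0.102)

p̂₁ = 199/503 = 0.3956 and p̂₂ = 632/1151 = 0.5491.
SE₁ = √(p̂₁(1−p̂₁)/n₁) = √(0.3956·0.6044/503) = 0.02180; SE₂ = √(0.5491·0.4509/1151) = 0.01467.
Independent samples: SE of the difference = √(SE₁² + SE₂²) = √(0.00047524 + 0.0002152089) = 0.02628.
z* for 95% confidence is 1.960, so the margin of error is 1.960 × 0.02628 = 0.05151.
Point estimate p̂₁ − p̂₂ = 0.3956 − 0.5491 = -0.1535.
-0.1535 ± 0.05151 → (-0.205, -0.102).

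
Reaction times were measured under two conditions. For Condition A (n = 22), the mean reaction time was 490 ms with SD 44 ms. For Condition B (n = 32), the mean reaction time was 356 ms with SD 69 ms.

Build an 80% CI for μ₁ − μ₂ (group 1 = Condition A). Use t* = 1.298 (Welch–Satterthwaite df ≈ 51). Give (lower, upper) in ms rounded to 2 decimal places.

Standard errors of each mean: 44/√22 = 9.3808 and 69/√32 = 12.1976.
SE(x̄₁ − x̄₂) = √(9.3808² + 12.1976²) = 15.3877 for independent samples with unequal variances.
With t* = 1.298, the margin is 1.298 × 15.3877 = 19.9732.
x̄₁ − x̄₂ = 490 − 356 = 134.0000; the interval is 134.0000 ± 19.9732 = (114.03, 153.97).

(114.03, 153.97)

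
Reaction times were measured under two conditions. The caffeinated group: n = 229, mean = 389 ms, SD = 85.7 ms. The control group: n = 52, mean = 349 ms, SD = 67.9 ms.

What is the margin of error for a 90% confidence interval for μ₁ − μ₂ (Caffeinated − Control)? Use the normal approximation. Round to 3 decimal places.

18.075

SE₁ = s₁/√n₁ = 85.7/√229 = 5.6632; SE₂ = 67.9/√52 = 9.4160.
Independent samples, unequal variances: SE_diff = √(SE₁² + SE₂²) = √(32.07183424 + 88.661056) = 10.9879.
z* = 1.645, so margin of error = 1.645 × 10.9879 = 18.0751.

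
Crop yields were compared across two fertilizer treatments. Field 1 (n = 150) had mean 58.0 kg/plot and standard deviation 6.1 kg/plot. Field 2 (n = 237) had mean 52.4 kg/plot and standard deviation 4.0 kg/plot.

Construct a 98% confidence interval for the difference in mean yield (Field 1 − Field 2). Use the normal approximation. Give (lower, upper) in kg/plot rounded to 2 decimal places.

Standard errors of each mean: 6.1/√150 = 0.4981 and 4.0/√237 = 0.2598.
SE(x̄₁ − x̄₂) = √(0.4981² + 0.2598²) = 0.5618 for independent samples with unequal variances.
With z* = 2.326, the margin is 2.326 × 0.5618 = 1.3067.
x̄₁ − x̄₂ = 58.0 − 52.4 = 5.6000; the interval is 5.6000 ± 1.3067 = (4.29, 6.91).

(4.29, 6.91)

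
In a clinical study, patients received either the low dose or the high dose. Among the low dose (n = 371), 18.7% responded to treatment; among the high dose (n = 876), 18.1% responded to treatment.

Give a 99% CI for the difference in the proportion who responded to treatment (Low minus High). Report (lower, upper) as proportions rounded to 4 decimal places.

(-0.0560, 0.0680)

SE₁ = √(p̂₁(1−p̂₁)/n₁) = √(0.1870·0.8130/371) = 0.02024; SE₂ = √(0.1810·0.8190/876) = 0.01301.
Independent samples: SE of the difference = √(SE₁² + SE₂²) = √(0.0004096576 + 0.0001692601) = 0.02406.
z* for 99% confidence is 2.576, so the margin of error is 2.576 × 0.02406 = 0.06198.
Point estimate p̂₁ − p̂₂ = 0.1870 − 0.1810 = 0.0060.
0.0060 ± 0.06198 → (-0.0560, 0.0680).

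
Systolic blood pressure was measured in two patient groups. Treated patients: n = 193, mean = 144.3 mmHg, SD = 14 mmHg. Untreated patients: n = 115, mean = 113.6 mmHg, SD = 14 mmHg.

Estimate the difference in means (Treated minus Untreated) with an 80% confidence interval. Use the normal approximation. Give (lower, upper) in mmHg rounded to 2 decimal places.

Per-group SEs: s₁/√n₁ = 14/√193 = 1.0077, s₂/√n₂ = 14/√115 = 1.3055.
Unpooled SE of the difference: √(1.01545929 + 1.70433025) = 1.6492.
Margin of error = z* · SE = 1.282 × 1.6492 = 2.1143.
x̄₁ − x̄₂ = 144.3 − 113.6 = 30.7000.
CI: 30.7000 ± 2.1143 = (28.59, 32.81).

(28.59, 32.81)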